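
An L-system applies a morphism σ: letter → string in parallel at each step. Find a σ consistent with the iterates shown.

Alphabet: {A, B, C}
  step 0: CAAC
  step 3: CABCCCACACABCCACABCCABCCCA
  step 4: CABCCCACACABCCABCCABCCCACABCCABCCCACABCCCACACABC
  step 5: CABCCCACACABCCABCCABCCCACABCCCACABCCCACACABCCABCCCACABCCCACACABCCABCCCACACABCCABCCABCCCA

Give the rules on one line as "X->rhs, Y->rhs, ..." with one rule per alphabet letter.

A->BC, B->C, C->CA

  step 4 ⇒ step 5: CABCCCACACABCCABCCABCCCACABCCABCCCACABCCCACACABC ⇒ CA·BC·C·CA·CA·CA·BC·CA·BC·CA·BC·C·CA·CA·BC·C·CA·CA·BC·C·CA·CA·CA·BC·CA·BC·C·CA·CA·BC·C·CA·CA·CA·BC·CA·BC·C·CA·CA·CA·BC·CA·BC·CA·BC·C·CA
    A ↦ BC
    B ↦ C
    C ↦ CA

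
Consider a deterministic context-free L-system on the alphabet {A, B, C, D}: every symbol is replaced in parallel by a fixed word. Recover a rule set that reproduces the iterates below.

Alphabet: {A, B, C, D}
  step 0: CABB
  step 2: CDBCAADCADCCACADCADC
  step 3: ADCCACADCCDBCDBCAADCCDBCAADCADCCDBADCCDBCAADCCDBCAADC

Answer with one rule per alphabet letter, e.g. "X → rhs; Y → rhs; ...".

  step 2 ⇒ step 3: CDBCAADCADCCACADCADC ⇒ ADC·CA·C·ADC·CDB·CDB·CA·ADC·CDB·CA·ADC·ADC·CDB·ADC·CDB·CA·ADC·CDB·CA·ADC
    A ↦ CDB
    B ↦ C
    C ↦ ADC
    D ↦ CA

A->CDB, B->C, C->ADC, D->CA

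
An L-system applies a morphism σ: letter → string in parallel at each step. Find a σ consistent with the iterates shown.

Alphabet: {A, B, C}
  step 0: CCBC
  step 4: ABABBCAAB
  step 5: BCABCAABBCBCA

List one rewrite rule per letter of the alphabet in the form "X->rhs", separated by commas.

  step 4 ⇒ step 5: ABABBCAAB ⇒ BC·A·BC·A·A·B·BC·BC·A
    A ↦ BC
    B ↦ A
    C ↦ B

A->BC, B->A, C->B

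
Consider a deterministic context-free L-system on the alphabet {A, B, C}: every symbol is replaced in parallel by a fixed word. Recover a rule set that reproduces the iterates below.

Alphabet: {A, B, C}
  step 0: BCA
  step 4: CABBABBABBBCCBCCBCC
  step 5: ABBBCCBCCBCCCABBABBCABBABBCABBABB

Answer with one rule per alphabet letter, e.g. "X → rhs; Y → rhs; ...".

  step 4 ⇒ step 5: CABBABBABBBCCBCCBCC ⇒ ABB·B·C·C·B·C·C·B·C·C·C·ABB·ABB·C·ABB·ABB·C·ABB·ABB
    A ↦ B
    B ↦ C
    C ↦ ABB

A->B, B->C, C->ABB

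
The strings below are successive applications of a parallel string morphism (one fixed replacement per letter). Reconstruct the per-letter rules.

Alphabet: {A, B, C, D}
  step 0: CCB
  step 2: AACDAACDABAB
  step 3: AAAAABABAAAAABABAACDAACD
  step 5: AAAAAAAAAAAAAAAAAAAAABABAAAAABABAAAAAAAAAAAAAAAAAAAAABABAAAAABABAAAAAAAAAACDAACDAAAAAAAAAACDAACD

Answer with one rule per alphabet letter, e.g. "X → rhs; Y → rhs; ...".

  step 2 ⇒ step 3: AACDAACDABAB ⇒ AA·AA·AB·AB·AA·AA·AB·AB·AA·CD·AA·CD
    A ↦ AA
    B ↦ CD
    C ↦ AB
    D ↦ AB

A->AA, B->CD, C->AB, D->AB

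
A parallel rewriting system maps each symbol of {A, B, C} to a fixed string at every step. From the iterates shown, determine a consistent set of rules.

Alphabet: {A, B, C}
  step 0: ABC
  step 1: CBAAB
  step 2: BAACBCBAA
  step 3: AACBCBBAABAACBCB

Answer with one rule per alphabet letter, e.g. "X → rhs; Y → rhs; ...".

A->CB, B->AA, C->B

  step 2 ⇒ step 3: BAACBCBAA ⇒ AA·CB·CB·B·AA·B·AA·CB·CB
    A ↦ CB
    B ↦ AA
    C ↦ B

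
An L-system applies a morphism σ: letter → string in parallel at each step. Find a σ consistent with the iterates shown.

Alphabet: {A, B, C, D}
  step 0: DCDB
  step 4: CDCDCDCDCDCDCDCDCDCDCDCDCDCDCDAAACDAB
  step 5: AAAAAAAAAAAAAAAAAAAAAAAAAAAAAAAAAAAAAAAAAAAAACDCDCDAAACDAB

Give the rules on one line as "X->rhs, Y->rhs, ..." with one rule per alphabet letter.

A->CD, B->AB, C->AA, D->A

  step 4 ⇒ step 5: CDCDCDCDCDCDCDCDCDCDCDCDCDCDCDAAACDAB ⇒ AA·A·AA·A·AA·A·AA·A·AA·A·AA·A·AA·A·AA·A·AA·A·AA·A·AA·A·AA·A·AA·A·AA·A·AA·A·CD·CD·CD·AA·A·CD·AB
    A ↦ CD
    B ↦ AB
    C ↦ AA
    D ↦ A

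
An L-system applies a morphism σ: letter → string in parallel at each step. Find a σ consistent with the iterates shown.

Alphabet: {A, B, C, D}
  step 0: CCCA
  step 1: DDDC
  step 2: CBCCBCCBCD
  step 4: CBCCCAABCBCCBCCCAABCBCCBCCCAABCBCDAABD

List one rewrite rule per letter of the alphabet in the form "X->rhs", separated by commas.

A->C, B->AAB, C->D, D->CBC

  step 1 ⇒ step 2: DDDC ⇒ CBC·CBC·CBC·D
    C ↦ D
    D ↦ CBC
  step 0 ⇒ step 1: CCCA ⇒ D·D·D·C
    A ↦ C
    B ↦ AAB  (constrained at step 2)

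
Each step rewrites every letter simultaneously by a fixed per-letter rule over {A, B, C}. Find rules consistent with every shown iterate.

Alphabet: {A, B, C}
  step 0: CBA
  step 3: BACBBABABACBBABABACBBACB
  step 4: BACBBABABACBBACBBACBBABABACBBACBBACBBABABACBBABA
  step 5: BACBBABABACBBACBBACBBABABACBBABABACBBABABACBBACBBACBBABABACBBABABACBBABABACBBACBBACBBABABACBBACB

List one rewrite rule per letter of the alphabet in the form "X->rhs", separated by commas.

A->CB, B->BA, C->BA

  step 4 ⇒ step 5: BACBBABABACBBACBBACBBABABACBBACBBACBBABABACBBABA ⇒ BA·CB·BA·BA·BA·CB·BA·CB·BA·CB·BA·BA·BA·CB·BA·BA·BA·CB·BA·BA·BA·CB·BA·CB·BA·CB·BA·BA·BA·CB·BA·BA·BA·CB·BA·BA·BA·CB·BA·CB·BA·CB·BA·BA·BA·CB·BA·CB
    A ↦ CB
    B ↦ BA
    C ↦ BA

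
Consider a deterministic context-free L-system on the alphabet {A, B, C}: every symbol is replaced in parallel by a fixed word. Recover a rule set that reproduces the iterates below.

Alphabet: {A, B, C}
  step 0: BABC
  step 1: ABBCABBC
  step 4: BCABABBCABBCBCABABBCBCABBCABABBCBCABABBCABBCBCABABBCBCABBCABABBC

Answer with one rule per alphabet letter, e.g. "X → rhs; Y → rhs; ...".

A->BC, B->AB, C->BC

  step 0 ⇒ step 1: BABC ⇒ AB·BC·AB·BC
    A ↦ BC
    B ↦ AB
    C ↦ BC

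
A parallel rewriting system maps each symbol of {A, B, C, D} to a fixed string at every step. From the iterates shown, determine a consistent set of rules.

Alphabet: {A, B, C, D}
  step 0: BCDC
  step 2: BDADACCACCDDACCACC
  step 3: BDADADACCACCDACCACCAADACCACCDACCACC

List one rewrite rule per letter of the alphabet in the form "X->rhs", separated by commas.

A->D, B->BD, C->ACC, D->A

  step 2 ⇒ step 3: BDADACCACCDDACCACC ⇒ BD·A·D·A·D·ACC·ACC·D·ACC·ACC·A·A·D·ACC·ACC·D·ACC·ACC
    A ↦ D
    B ↦ BD
    C ↦ ACC
    D ↦ A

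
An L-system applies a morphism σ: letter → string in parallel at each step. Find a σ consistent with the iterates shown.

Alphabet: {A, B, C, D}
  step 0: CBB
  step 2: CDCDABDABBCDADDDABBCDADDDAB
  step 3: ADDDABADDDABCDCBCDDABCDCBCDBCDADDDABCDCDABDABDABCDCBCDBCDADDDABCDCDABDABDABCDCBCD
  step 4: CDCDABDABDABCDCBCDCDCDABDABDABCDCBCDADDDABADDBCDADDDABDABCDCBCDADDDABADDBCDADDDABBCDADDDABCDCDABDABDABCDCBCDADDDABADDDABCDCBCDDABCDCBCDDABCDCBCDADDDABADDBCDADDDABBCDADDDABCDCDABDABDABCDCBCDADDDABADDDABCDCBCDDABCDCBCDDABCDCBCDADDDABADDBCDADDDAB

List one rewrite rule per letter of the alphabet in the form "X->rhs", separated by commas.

  step 3 ⇒ step 4: ADDDABADDDABCDCBCDDABCDCBCDBCDADDDABCDCDABDABDABCDCBCDBCDADDDABCDCDABDABDABCDCBCD ⇒ CDC·DAB·DAB·DAB·CDC·BCD·CDC·DAB·DAB·DAB·CDC·BCD·ADD·DAB·ADD·BCD·ADD·DAB·DAB·CDC·BCD·ADD·DAB·ADD·BCD·ADD·DAB·BCD·ADD·DAB·CDC·DAB·DAB·DAB·CDC·BCD·ADD·DAB·ADD·DAB·CDC·BCD·DAB·CDC·BCD·DAB·CDC·BCD·ADD·DAB·ADD·BCD·ADD·DAB·BCD·ADD·DAB·CDC·DAB·DAB·DAB·CDC·BCD·ADD·DAB·ADD·DAB·CDC·BCD·DAB·CDC·BCD·DAB·CDC·BCD·ADD·DAB·ADD·BCD·ADD·DAB
    A ↦ CDC
    B ↦ BCD
    C ↦ ADD
    D ↦ DAB

A->CDC, B->BCD, C->ADD, D->DAB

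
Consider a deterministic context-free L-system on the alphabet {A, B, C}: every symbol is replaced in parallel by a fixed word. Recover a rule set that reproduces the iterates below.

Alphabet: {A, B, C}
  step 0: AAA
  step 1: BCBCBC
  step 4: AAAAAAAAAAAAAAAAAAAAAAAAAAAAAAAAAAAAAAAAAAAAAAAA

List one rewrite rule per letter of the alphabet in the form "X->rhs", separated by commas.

A->BC, B->AA, C->AA

  step 0 ⇒ step 1: AAA ⇒ BC·BC·BC
    A ↦ BC
    B ↦ AA  (constrained at step 1)
    C ↦ AA  (constrained at step 1)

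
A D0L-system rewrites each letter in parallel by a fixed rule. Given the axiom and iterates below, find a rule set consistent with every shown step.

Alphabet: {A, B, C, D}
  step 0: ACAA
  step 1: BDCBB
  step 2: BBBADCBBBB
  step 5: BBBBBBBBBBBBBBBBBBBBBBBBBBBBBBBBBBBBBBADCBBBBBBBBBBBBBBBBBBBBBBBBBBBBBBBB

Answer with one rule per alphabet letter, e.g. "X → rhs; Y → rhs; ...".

  step 1 ⇒ step 2: BDCBB ⇒ BB·BA·DC·BB·BB
    B ↦ BB
    C ↦ DC
    D ↦ BA
  step 0 ⇒ step 1: ACAA ⇒ B·DC·B·B
    A ↦ B

A->B, B->BB, C->DC, D->BA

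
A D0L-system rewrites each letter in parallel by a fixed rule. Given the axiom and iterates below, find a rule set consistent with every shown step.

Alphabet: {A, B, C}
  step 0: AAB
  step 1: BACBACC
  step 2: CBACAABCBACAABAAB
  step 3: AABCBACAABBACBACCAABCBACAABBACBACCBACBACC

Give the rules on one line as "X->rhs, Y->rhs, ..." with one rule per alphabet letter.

A->BAC, B->C, C->AAB

  step 2 ⇒ step 3: CBACAABCBACAABAAB ⇒ AAB·C·BAC·AAB·BAC·BAC·C·AAB·C·BAC·AAB·BAC·BAC·C·BAC·BAC·C
    A ↦ BAC
    B ↦ C
    C ↦ AAB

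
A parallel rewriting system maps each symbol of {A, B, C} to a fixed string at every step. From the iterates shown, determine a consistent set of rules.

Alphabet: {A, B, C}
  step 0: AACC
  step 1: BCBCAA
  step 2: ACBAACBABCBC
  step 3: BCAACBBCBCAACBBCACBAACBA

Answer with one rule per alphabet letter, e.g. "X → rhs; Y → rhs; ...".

  step 2 ⇒ step 3: ACBAACBABCBC ⇒ BC·A·ACB·BC·BC·A·ACB·BC·ACB·A·ACB·A
    A ↦ BC
    B ↦ ACB
    C ↦ A

A->BC, B->ACB, C->A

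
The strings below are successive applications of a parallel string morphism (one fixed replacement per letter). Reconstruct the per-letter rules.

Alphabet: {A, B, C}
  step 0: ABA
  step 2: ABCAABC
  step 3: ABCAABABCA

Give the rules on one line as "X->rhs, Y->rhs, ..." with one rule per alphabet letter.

  step 2 ⇒ step 3: ABCAABC ⇒ AB·C·A·AB·AB·C·A
    A ↦ AB
    B ↦ C
    C ↦ A

A->AB, B->C, C->A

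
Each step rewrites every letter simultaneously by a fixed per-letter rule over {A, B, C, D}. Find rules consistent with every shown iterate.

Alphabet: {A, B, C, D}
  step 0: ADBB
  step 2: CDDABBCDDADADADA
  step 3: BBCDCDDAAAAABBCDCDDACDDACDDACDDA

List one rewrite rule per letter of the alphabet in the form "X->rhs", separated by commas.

A->DA, B->AA, C->BB, D->CD

  step 2 ⇒ step 3: CDDABBCDDADADADA ⇒ BB·CD·CD·DA·AA·AA·BB·CD·CD·DA·CD·DA·CD·DA·CD·DA
    A ↦ DA
    B ↦ AA
    C ↦ BB
    D ↦ CD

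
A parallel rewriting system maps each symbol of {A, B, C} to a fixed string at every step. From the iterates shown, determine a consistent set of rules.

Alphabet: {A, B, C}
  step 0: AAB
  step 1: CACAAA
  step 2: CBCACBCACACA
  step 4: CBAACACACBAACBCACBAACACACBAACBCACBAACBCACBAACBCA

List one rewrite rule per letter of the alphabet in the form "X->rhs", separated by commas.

A->CA, B->AA, C->CB

  step 1 ⇒ step 2: CACAAA ⇒ CB·CA·CB·CA·CA·CA
    A ↦ CA
    C ↦ CB
  step 0 ⇒ step 1: AAB ⇒ CA·CA·AA
    B ↦ AA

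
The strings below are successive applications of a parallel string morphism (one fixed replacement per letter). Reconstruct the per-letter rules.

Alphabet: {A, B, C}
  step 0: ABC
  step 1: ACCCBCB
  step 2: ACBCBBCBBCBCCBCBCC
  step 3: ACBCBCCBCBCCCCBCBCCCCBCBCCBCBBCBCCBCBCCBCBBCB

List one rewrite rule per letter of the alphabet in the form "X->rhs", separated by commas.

A->AC, B->CC, C->BCB

  step 2 ⇒ step 3: ACBCBBCBBCBCCBCBCC ⇒ AC·BCB·CC·BCB·CC·CC·BCB·CC·CC·BCB·CC·BCB·BCB·CC·BCB·CC·BCB·BCB
    A ↦ AC
    B ↦ CC
    C ↦ BCB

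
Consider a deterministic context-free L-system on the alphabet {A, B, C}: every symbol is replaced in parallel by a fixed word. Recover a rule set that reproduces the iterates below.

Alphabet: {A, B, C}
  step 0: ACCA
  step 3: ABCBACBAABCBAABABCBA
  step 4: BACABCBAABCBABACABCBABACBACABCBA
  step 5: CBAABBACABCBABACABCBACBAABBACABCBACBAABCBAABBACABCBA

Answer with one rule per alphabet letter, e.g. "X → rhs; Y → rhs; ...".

A->BA, B->C, C->AB

  step 4 ⇒ step 5: BACABCBAABCBABACABCBABACBACABCBA ⇒ C·BA·AB·BA·C·AB·C·BA·BA·C·AB·C·BA·C·BA·AB·BA·C·AB·C·BA·C·BA·AB·C·BA·AB·BA·C·AB·C·BA
    A ↦ BA
    B ↦ C
    C ↦ AB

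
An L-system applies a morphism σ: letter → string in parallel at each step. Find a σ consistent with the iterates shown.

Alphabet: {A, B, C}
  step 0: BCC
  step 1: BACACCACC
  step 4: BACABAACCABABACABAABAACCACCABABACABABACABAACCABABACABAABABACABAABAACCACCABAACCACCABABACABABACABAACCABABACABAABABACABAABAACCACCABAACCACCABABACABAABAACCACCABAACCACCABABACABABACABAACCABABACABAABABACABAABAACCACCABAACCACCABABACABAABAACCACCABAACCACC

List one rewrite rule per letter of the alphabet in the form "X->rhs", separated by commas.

A->ABA, B->BAC, C->ACC

  step 0 ⇒ step 1: BCC ⇒ BAC·ACC·ACC
    B ↦ BAC
    C ↦ ACC
    A ↦ ABA  (constrained at step 1)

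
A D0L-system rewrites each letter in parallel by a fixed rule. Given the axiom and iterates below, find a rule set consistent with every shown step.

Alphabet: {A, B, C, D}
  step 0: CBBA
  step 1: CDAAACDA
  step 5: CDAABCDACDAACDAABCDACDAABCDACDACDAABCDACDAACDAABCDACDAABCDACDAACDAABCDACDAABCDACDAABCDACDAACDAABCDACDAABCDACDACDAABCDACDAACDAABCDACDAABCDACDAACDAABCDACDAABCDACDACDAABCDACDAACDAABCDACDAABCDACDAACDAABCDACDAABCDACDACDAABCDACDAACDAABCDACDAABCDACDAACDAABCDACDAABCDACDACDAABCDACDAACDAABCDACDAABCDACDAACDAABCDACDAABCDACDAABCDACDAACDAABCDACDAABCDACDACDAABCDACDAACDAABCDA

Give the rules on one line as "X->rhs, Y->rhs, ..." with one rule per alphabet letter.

  step 0 ⇒ step 1: CBBA ⇒ CDA·A·A·CDA
    A ↦ CDA
    B ↦ A
    C ↦ CDA
    D ↦ AB  (constrained at step 1)

A->CDA, B->A, C->CDA, D->AB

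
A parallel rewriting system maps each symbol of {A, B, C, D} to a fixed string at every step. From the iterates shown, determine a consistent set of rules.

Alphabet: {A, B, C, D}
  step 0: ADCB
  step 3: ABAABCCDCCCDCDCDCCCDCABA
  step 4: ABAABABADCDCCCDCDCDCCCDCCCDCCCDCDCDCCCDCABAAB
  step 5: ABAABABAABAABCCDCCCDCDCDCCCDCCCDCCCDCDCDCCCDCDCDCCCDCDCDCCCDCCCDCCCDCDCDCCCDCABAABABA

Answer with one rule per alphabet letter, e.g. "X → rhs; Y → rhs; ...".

A->AB, B->A, C->DC, D->CC

  step 4 ⇒ step 5: ABAABABADCDCCCDCDCDCCCDCCCDCCCDCDCDCCCDCABAAB ⇒ AB·A·AB·AB·A·AB·A·AB·CC·DC·CC·DC·DC·DC·CC·DC·CC·DC·CC·DC·DC·DC·CC·DC·DC·DC·CC·DC·DC·DC·CC·DC·CC·DC·CC·DC·DC·DC·CC·DC·AB·A·AB·AB·A
    A ↦ AB
    B ↦ A
    C ↦ DC
    D ↦ CC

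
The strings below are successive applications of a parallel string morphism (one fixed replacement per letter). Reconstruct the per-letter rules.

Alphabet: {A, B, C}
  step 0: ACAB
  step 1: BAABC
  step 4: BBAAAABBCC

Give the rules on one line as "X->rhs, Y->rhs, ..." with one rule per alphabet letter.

  step 0 ⇒ step 1: ACAB ⇒ B·AA·B·C
    A ↦ B
    B ↦ C
    C ↦ AA

A->B, B->C, C->AA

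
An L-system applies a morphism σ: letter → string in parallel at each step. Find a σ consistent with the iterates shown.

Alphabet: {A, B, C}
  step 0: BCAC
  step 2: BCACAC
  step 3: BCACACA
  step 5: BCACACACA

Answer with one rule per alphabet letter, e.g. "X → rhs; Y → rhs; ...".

  step 2 ⇒ step 3: BCACAC ⇒ BC·A·C·A·C·A
    A ↦ C
    B ↦ BC
    C ↦ A

A->C, B->BC, C->A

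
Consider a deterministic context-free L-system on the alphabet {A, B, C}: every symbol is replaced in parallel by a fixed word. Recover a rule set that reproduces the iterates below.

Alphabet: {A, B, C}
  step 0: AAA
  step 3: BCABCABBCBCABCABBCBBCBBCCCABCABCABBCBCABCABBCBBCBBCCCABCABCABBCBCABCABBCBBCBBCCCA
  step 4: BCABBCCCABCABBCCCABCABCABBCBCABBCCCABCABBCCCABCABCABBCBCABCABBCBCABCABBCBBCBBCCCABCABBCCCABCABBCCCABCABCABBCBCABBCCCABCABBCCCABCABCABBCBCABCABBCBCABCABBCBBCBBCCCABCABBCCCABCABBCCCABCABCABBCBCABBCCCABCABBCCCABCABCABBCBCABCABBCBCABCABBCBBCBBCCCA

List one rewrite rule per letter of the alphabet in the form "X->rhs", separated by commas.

  step 3 ⇒ step 4: BCABCABBCBCABCABBCBBCBBCCCABCABCABBCBCABCABBCBBCBBCCCABCABCABBCBCABCABBCBBCBBCCCA ⇒ BCA·BBC·CCA·BCA·BBC·CCA·BCA·BCA·BBC·BCA·BBC·CCA·BCA·BBC·CCA·BCA·BCA·BBC·BCA·BCA·BBC·BCA·BCA·BBC·BBC·BBC·CCA·BCA·BBC·CCA·BCA·BBC·CCA·BCA·BCA·BBC·BCA·BBC·CCA·BCA·BBC·CCA·BCA·BCA·BBC·BCA·BCA·BBC·BCA·BCA·BBC·BBC·BBC·CCA·BCA·BBC·CCA·BCA·BBC·CCA·BCA·BCA·BBC·BCA·BBC·CCA·BCA·BBC·CCA·BCA·BCA·BBC·BCA·BCA·BBC·BCA·BCA·BBC·BBC·BBC·CCA
    A ↦ CCA
    B ↦ BCA
    C ↦ BBC

A->CCA, B->BCA, C->BBC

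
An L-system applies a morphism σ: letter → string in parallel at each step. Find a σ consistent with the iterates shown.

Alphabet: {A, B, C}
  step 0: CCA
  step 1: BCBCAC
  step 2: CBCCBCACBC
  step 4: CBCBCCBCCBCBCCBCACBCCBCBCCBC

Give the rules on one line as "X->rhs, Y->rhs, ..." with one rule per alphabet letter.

  step 1 ⇒ step 2: BCBCAC ⇒ C·BC·C·BC·AC·BC
    A ↦ AC
    B ↦ C
    C ↦ BC

A->AC, B->C, C->BC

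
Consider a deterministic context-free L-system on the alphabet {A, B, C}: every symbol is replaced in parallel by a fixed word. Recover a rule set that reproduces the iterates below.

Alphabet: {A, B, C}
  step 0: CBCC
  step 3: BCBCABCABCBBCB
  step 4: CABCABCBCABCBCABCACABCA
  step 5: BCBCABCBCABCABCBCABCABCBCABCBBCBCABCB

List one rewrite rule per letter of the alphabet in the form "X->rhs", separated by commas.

  step 4 ⇒ step 5: CABCABCBCABCBCABCACABCA ⇒ B·CB·CA·B·CB·CA·B·CA·B·CB·CA·B·CA·B·CB·CA·B·CB·B·CB·CA·B·CB
    A ↦ CB
    B ↦ CA
    C ↦ B

A->CB, B->CA, C->B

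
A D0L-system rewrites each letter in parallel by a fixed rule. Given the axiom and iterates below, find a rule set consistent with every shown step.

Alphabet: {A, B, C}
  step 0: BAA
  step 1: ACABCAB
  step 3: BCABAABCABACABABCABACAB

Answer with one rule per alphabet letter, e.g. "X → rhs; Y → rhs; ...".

A->CAB, B->A, C->B

  step 0 ⇒ step 1: BAA ⇒ A·CAB·CAB
    A ↦ CAB
    B ↦ A
    C ↦ B  (constrained at step 1)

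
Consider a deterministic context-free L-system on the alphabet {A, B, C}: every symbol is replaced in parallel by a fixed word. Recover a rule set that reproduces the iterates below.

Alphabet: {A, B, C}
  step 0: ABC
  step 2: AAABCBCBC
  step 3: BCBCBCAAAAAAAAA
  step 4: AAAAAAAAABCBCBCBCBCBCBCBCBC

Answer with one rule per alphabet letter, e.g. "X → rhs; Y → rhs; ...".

  step 3 ⇒ step 4: BCBCBCAAAAAAAAA ⇒ A·AA·A·AA·A·AA·BC·BC·BC·BC·BC·BC·BC·BC·BC
    A ↦ BC
    B ↦ A
    C ↦ AA

A->BC, B->A, C->AA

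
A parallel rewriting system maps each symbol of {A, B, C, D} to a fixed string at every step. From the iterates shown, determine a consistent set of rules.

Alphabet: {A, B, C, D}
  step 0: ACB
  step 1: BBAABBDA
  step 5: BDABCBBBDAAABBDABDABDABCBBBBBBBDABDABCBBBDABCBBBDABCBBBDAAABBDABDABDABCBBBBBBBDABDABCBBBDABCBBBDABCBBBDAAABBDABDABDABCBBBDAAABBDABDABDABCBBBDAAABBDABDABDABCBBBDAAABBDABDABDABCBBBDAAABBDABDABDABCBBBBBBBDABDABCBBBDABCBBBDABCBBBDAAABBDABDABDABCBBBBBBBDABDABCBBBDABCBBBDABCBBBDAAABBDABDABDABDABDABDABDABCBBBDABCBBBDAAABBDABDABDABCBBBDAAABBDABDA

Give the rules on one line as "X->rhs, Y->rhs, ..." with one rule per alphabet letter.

  step 0 ⇒ step 1: ACB ⇒ BB·AAB·BDA
    A ↦ BB
    B ↦ BDA
    C ↦ AAB
    D ↦ BC  (constrained at step 1)

A->BB, B->BDA, C->AAB, D->BC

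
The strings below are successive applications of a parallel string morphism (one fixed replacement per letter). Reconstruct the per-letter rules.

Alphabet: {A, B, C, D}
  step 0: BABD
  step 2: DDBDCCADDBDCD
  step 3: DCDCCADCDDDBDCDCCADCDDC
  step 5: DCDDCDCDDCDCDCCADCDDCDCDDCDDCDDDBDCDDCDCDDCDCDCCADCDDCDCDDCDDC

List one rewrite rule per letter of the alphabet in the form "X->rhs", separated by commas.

A->DB, B->CA, C->D, D->DC

  step 2 ⇒ step 3: DDBDCCADDBDCD ⇒ DC·DC·CA·DC·D·D·DB·DC·DC·CA·DC·D·DC
    A ↦ DB
    B ↦ CA
    C ↦ D
    D ↦ DC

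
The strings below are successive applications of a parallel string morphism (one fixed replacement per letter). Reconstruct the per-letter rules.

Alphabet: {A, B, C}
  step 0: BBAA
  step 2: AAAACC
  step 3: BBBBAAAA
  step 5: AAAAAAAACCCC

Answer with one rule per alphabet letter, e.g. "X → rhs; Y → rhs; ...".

  step 2 ⇒ step 3: AAAACC ⇒ B·B·B·B·AA·AA
    A ↦ B
    C ↦ AA
    B ↦ C  (constrained at step 0)

A->B, B->C, C->AA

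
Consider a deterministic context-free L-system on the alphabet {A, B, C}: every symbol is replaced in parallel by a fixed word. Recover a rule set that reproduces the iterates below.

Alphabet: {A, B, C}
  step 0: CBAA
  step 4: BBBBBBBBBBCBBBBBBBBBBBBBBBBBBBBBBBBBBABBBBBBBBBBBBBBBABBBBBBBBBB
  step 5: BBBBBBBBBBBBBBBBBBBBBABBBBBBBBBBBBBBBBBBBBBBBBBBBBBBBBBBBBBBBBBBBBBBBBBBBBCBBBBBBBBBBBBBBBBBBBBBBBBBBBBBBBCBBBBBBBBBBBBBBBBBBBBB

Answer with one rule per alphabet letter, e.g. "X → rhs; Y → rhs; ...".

A->CB, B->BB, C->BA

  step 4 ⇒ step 5: BBBBBBBBBBCBBBBBBBBBBBBBBBBBBBBBBBBBBABBBBBBBBBBBBBBBABBBBBBBBBB ⇒ BB·BB·BB·BB·BB·BB·BB·BB·BB·BB·BA·BB·BB·BB·BB·BB·BB·BB·BB·BB·BB·BB·BB·BB·BB·BB·BB·BB·BB·BB·BB·BB·BB·BB·BB·BB·BB·CB·BB·BB·BB·BB·BB·BB·BB·BB·BB·BB·BB·BB·BB·BB·BB·CB·BB·BB·BB·BB·BB·BB·BB·BB·BB·BB
    A ↦ CB
    B ↦ BB
    C ↦ BA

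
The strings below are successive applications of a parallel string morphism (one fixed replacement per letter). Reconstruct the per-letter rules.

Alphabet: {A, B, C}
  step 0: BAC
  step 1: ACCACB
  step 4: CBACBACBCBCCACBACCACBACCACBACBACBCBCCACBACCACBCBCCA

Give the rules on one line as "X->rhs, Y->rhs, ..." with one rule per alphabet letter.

A->CCA, B->A, C->CB

  step 0 ⇒ step 1: BAC ⇒ A·CCA·CB
    A ↦ CCA
    B ↦ A
    C ↦ CB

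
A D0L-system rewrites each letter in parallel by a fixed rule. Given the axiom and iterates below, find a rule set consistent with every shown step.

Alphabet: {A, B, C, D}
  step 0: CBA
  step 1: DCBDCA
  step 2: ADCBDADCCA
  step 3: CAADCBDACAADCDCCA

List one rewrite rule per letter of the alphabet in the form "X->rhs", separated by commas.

A->CA, B->BD, C->DC, D->A

  step 2 ⇒ step 3: ADCBDADCCA ⇒ CA·A·DC·BD·A·CA·A·DC·DC·CA
    A ↦ CA
    B ↦ BD
    C ↦ DC
    D ↦ A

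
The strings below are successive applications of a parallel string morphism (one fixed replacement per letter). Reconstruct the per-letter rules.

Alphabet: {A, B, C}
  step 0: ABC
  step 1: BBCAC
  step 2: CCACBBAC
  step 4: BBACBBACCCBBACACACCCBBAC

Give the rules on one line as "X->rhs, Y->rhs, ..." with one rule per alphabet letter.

A->BB, B->C, C->AC

  step 1 ⇒ step 2: BBCAC ⇒ C·C·AC·BB·AC
    A ↦ BB
    B ↦ C
    C ↦ AC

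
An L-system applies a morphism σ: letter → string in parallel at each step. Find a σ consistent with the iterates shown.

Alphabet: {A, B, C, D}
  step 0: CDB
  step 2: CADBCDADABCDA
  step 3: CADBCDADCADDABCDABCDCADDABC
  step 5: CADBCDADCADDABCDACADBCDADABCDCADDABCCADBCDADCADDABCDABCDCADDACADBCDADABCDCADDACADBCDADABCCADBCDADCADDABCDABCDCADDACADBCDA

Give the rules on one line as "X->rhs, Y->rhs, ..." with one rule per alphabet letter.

A->BC, B->D, C->CAD, D->DA

  step 2 ⇒ step 3: CADBCDADABCDA ⇒ CAD·BC·DA·D·CAD·DA·BC·DA·BC·D·CAD·DA·BC
    A ↦ BC
    B ↦ D
    C ↦ CAD
    D ↦ DA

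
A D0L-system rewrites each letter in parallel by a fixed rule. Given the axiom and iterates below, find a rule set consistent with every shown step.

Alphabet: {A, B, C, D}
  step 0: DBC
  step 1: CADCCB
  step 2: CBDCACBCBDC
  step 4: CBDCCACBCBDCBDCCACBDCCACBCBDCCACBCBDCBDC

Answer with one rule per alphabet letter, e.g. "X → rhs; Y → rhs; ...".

  step 1 ⇒ step 2: CADCCB ⇒ CB·D·CA·CB·CB·DC
    A ↦ D
    B ↦ DC
    C ↦ CB
    D ↦ CA

A->D, B->DC, C->CB, D->CA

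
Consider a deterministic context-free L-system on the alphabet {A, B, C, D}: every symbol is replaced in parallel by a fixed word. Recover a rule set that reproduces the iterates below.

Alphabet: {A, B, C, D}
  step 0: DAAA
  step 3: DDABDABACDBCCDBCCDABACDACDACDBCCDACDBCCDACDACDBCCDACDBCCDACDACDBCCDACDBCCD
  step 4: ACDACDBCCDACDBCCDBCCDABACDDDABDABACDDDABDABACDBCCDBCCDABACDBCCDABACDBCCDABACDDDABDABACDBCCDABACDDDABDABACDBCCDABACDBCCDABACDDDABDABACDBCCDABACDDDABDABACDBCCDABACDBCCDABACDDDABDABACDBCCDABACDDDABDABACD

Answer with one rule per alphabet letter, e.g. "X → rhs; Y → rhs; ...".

A->BCC, B->D, C->DAB, D->ACD

  step 3 ⇒ step 4: DDABDABACDBCCDBCCDABACDACDACDBCCDACDBCCDACDACDBCCDACDBCCDACDACDBCCDACDBCCD ⇒ ACD·ACD·BCC·D·ACD·BCC·D·BCC·DAB·ACD·D·DAB·DAB·ACD·D·DAB·DAB·ACD·BCC·D·BCC·DAB·ACD·BCC·DAB·ACD·BCC·DAB·ACD·D·DAB·DAB·ACD·BCC·DAB·ACD·D·DAB·DAB·ACD·BCC·DAB·ACD·BCC·DAB·ACD·D·DAB·DAB·ACD·BCC·DAB·ACD·D·DAB·DAB·ACD·BCC·DAB·ACD·BCC·DAB·ACD·D·DAB·DAB·ACD·BCC·DAB·ACD·D·DAB·DAB·ACD
    A ↦ BCC
    B ↦ D
    C ↦ DAB
    D ↦ ACD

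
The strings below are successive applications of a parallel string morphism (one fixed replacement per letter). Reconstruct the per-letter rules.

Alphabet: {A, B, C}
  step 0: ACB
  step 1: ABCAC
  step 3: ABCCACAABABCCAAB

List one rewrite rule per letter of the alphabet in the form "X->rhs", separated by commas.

  step 0 ⇒ step 1: ACB ⇒ AB·CA·C
    A ↦ AB
    B ↦ C
    C ↦ CA

A->AB, B->C, C->CA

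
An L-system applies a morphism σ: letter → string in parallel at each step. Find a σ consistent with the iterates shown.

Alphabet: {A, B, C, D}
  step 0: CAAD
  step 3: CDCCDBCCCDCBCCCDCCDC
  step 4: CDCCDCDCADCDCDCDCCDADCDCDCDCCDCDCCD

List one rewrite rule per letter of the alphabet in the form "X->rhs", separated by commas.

A->BC, B->AD, C->CD, D->C

  step 3 ⇒ step 4: CDCCDBCCCDCBCCCDCCDC ⇒ CD·C·CD·CD·C·AD·CD·CD·CD·C·CD·AD·CD·CD·CD·C·CD·CD·C·CD
    B ↦ AD
    C ↦ CD
    D ↦ C
    A ↦ BC  (constrained at step 0)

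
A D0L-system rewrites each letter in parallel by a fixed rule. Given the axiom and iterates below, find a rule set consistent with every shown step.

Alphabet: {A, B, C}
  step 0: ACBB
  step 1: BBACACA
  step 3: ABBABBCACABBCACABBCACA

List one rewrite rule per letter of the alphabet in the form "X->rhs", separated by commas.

A->BB, B->CA, C->A

  step 0 ⇒ step 1: ACBB ⇒ BB·A·CA·CA
    A ↦ BB
    B ↦ CA
    C ↦ A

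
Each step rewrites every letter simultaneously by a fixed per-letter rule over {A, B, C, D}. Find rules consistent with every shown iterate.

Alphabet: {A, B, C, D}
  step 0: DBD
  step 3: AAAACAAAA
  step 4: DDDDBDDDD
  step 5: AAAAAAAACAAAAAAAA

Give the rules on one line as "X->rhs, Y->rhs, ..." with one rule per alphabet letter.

A->D, B->C, C->B, D->AA

  step 4 ⇒ step 5: DDDDBDDDD ⇒ AA·AA·AA·AA·C·AA·AA·AA·AA
    B ↦ C
    D ↦ AA
  step 3 ⇒ step 4: AAAACAAAA ⇒ D·D·D·D·B·D·D·D·D
    A ↦ D
  step 3 ⇒ step 4: AAAACAAAA ⇒ D·D·D·D·B·D·D·D·D
    C ↦ B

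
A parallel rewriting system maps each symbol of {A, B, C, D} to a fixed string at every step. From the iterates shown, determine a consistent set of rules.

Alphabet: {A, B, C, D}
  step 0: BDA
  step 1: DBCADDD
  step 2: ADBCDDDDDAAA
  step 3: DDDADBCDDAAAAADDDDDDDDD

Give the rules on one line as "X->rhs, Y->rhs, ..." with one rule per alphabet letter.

  step 2 ⇒ step 3: ADBCDDDDDAAA ⇒ DDD·A·DBC·DD·A·A·A·A·A·DDD·DDD·DDD
    A ↦ DDD
    B ↦ DBC
    C ↦ DD
    D ↦ A

A->DDD, B->DBC, C->DD, D->A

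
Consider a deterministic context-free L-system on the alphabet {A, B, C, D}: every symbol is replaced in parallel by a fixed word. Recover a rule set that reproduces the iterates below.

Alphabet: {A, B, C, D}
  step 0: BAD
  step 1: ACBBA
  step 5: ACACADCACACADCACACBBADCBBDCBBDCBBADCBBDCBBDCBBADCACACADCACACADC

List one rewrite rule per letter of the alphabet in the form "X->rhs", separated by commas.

  step 0 ⇒ step 1: BAD ⇒ AC·BB·A
    A ↦ BB
    B ↦ AC
    D ↦ A
    C ↦ DC  (constrained at step 1)

A->BB, B->AC, C->DC, D->A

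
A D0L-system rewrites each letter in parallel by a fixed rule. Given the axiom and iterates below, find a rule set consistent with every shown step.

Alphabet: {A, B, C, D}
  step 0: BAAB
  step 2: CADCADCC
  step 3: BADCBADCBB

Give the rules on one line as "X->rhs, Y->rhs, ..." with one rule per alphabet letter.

  step 2 ⇒ step 3: CADCADCC ⇒ B·AD·C·B·AD·C·B·B
    A ↦ AD
    C ↦ B
    D ↦ C
    B ↦ D  (constrained at step 0)

A->AD, B->D, C->B, D->C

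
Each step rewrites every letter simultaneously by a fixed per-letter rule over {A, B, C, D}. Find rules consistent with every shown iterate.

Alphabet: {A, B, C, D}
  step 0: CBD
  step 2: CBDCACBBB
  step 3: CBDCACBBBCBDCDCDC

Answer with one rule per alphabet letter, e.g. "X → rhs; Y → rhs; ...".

A->BB, B->DC, C->CB, D->A

  step 2 ⇒ step 3: CBDCACBBB ⇒ CB·DC·A·CB·BB·CB·DC·DC·DC
    A ↦ BB
    B ↦ DC
    C ↦ CB
    D ↦ A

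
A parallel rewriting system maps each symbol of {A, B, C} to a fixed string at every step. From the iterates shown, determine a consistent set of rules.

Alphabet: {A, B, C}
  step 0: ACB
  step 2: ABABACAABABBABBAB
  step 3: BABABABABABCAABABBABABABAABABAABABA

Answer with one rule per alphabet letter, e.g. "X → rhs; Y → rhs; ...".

A->BAB, B->A, C->CAA

  step 2 ⇒ step 3: ABABACAABABBABBAB ⇒ BAB·A·BAB·A·BAB·CAA·BAB·BAB·A·BAB·A·A·BAB·A·A·BAB·A
    A ↦ BAB
    B ↦ A
    C ↦ CAA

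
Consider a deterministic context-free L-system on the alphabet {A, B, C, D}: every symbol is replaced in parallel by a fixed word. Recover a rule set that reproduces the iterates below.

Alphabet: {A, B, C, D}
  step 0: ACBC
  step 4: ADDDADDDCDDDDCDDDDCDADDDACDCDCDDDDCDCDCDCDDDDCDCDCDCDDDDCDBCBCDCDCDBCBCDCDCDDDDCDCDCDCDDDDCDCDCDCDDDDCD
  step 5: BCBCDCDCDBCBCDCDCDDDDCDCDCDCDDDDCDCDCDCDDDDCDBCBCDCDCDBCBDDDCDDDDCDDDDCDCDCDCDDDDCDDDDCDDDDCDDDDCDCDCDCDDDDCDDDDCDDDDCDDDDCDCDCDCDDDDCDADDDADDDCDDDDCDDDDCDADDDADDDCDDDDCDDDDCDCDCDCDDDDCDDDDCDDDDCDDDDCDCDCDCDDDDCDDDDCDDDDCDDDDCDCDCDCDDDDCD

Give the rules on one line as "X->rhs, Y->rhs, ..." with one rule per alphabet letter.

  step 4 ⇒ step 5: ADDDADDDCDDDDCDDDDCDADDDACDCDCDDDDCDCDCDCDDDDCDCDCDCDDDDCDBCBCDCDCDBCBCDCDCDDDDCDCDCDCDDDDCDCDCDCDDDDCD ⇒ BCB·CD·CD·CD·BCB·CD·CD·CD·DDD·CD·CD·CD·CD·DDD·CD·CD·CD·CD·DDD·CD·BCB·CD·CD·CD·BCB·DDD·CD·DDD·CD·DDD·CD·CD·CD·CD·DDD·CD·DDD·CD·DDD·CD·DDD·CD·CD·CD·CD·DDD·CD·DDD·CD·DDD·CD·DDD·CD·CD·CD·CD·DDD·CD·A·DDD·A·DDD·CD·DDD·CD·DDD·CD·A·DDD·A·DDD·CD·DDD·CD·DDD·CD·CD·CD·CD·DDD·CD·DDD·CD·DDD·CD·DDD·CD·CD·CD·CD·DDD·CD·DDD·CD·DDD·CD·DDD·CD·CD·CD·CD·DDD·CD
    A ↦ BCB
    B ↦ A
    C ↦ DDD
    D ↦ CD

A->BCB, B->A, C->DDD, D->CD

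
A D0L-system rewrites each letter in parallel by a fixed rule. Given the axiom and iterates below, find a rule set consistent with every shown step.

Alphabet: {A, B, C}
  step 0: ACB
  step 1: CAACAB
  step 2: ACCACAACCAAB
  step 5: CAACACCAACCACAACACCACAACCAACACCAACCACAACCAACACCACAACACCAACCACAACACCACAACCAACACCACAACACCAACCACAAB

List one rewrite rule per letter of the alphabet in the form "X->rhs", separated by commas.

A->CA, B->AB, C->AC

  step 1 ⇒ step 2: CAACAB ⇒ AC·CA·CA·AC·CA·AB
    A ↦ CA
    B ↦ AB
    C ↦ AC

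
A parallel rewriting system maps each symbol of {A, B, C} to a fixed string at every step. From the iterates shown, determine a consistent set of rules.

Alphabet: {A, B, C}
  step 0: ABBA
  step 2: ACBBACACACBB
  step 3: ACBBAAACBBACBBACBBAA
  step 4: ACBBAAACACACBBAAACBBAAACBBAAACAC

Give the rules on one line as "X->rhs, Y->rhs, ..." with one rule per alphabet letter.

  step 3 ⇒ step 4: ACBBAAACBBACBBACBBAA ⇒ AC·BB·A·A·AC·AC·AC·BB·A·A·AC·BB·A·A·AC·BB·A·A·AC·AC
    A ↦ AC
    B ↦ A
    C ↦ BB

A->AC, B->A, C->BB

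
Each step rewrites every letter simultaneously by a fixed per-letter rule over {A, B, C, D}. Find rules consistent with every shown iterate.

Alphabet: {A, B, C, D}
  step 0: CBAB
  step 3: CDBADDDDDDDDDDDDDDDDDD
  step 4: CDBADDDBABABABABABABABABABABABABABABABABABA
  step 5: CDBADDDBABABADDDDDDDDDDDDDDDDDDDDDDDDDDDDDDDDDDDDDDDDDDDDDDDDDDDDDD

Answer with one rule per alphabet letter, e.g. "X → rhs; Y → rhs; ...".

A->D, B->DD, C->CD, D->BA

  step 4 ⇒ step 5: CDBADDDBABABABABABABABABABABABABABABABABABA ⇒ CD·BA·DD·D·BA·BA·BA·DD·D·DD·D·DD·D·DD·D·DD·D·DD·D·DD·D·DD·D·DD·D·DD·D·DD·D·DD·D·DD·D·DD·D·DD·D·DD·D·DD·D·DD·D
    A ↦ D
    B ↦ DD
    C ↦ CD
    D ↦ BA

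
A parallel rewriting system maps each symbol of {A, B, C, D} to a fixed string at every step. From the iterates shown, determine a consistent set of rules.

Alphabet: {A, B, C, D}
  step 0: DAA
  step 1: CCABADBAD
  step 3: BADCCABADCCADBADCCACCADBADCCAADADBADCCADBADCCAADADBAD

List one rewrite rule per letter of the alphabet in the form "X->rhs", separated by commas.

A->BAD, B->D, C->AD, D->CCA

  step 0 ⇒ step 1: DAA ⇒ CCA·BAD·BAD
    A ↦ BAD
    D ↦ CCA
    B ↦ D  (constrained at step 1)
    C ↦ AD  (constrained at step 1)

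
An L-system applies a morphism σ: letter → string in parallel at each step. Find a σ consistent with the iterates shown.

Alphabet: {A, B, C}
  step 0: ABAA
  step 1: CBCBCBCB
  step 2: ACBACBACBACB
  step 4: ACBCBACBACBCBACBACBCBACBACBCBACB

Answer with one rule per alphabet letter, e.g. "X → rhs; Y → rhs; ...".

A->CB, B->CB, C->A

  step 1 ⇒ step 2: CBCBCBCB ⇒ A·CB·A·CB·A·CB·A·CB
    B ↦ CB
    C ↦ A
  step 0 ⇒ step 1: ABAA ⇒ CB·CB·CB·CB
    A ↦ CB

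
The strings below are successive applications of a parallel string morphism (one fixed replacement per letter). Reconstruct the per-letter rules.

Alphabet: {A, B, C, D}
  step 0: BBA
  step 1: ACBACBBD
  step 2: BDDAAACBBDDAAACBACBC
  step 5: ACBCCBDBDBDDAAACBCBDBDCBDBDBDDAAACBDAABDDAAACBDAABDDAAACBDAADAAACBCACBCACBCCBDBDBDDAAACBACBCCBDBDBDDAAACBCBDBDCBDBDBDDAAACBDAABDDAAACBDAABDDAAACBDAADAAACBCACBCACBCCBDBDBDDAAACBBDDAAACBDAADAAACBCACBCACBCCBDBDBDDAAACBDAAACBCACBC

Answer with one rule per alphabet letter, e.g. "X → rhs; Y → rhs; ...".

  step 1 ⇒ step 2: ACBACBBD ⇒ BD·DAA·ACB·BD·DAA·ACB·ACB·C
    A ↦ BD
    B ↦ ACB
    C ↦ DAA
    D ↦ C

A->BD, B->ACB, C->DAA, D->C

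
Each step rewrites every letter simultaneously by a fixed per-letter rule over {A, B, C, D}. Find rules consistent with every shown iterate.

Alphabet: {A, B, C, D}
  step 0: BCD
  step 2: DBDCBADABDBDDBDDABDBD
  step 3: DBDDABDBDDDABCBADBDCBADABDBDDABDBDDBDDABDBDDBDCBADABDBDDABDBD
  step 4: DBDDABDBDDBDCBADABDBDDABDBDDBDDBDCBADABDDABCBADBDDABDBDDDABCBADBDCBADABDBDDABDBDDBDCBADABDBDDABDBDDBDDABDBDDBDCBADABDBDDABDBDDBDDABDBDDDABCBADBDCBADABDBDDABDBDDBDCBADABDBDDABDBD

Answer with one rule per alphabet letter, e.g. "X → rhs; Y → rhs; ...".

A->CBA, B->DAB, C->D, D->DBD

  step 3 ⇒ step 4: DBDDABDBDDDABCBADBDCBADABDBDDABDBDDBDDABDBDDBDCBADABDBDDABDBD ⇒ DBD·DAB·DBD·DBD·CBA·DAB·DBD·DAB·DBD·DBD·DBD·CBA·DAB·D·DAB·CBA·DBD·DAB·DBD·D·DAB·CBA·DBD·CBA·DAB·DBD·DAB·DBD·DBD·CBA·DAB·DBD·DAB·DBD·DBD·DAB·DBD·DBD·CBA·DAB·DBD·DAB·DBD·DBD·DAB·DBD·D·DAB·CBA·DBD·CBA·DAB·DBD·DAB·DBD·DBD·CBA·DAB·DBD·DAB·DBD
    A ↦ CBA
    B ↦ DAB
    C ↦ D
    D ↦ DBD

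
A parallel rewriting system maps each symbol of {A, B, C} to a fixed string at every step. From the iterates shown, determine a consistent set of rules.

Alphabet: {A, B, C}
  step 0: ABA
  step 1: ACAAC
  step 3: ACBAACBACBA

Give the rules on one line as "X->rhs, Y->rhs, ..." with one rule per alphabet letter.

  step 0 ⇒ step 1: ABA ⇒ AC·A·AC
    A ↦ AC
    B ↦ A
    C ↦ B  (constrained at step 1)

A->AC, B->A, C->B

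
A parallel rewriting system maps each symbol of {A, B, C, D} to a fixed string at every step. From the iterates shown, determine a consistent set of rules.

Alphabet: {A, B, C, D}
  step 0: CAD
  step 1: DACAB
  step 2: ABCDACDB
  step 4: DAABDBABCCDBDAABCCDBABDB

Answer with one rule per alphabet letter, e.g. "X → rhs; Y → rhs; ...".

A->C, B->DB, C->DA, D->AB

  step 1 ⇒ step 2: DACAB ⇒ AB·C·DA·C·DB
    A ↦ C
    B ↦ DB
    C ↦ DA
    D ↦ AB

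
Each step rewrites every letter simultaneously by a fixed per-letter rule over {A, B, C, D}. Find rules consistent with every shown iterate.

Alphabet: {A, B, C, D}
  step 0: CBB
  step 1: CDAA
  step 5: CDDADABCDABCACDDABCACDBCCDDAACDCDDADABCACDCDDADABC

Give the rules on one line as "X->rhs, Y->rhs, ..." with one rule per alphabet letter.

  step 0 ⇒ step 1: CBB ⇒ CD·A·A
    B ↦ A
    C ↦ CD
    A ↦ BC  (constrained at step 1)
    D ↦ DA  (constrained at step 1)

A->BC, B->A, C->CD, D->DA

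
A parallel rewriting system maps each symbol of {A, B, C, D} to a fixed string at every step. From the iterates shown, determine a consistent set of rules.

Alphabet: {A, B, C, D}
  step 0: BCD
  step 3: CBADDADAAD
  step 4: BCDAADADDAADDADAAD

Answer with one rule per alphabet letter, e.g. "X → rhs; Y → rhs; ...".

  step 3 ⇒ step 4: CBADDADAAD ⇒ B·C·DA·AD·AD·DA·AD·DA·DA·AD
    A ↦ DA
    B ↦ C
    C ↦ B
    D ↦ AD

A->DA, B->C, C->B, D->AD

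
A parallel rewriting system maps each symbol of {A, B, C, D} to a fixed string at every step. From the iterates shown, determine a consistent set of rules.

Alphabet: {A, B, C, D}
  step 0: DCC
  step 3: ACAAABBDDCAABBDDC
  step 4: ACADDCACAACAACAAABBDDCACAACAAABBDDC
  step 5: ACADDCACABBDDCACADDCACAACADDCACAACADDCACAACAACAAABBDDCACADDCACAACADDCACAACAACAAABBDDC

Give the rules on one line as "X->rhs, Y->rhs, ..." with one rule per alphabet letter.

A->ACA, B->A, C->DDC, D->B

  step 4 ⇒ step 5: ACADDCACAACAACAAABBDDCACAACAAABBDDC ⇒ ACA·DDC·ACA·B·B·DDC·ACA·DDC·ACA·ACA·DDC·ACA·ACA·DDC·ACA·ACA·ACA·A·A·B·B·DDC·ACA·DDC·ACA·ACA·DDC·ACA·ACA·ACA·A·A·B·B·DDC
    A ↦ ACA
    B ↦ A
    C ↦ DDC
    D ↦ B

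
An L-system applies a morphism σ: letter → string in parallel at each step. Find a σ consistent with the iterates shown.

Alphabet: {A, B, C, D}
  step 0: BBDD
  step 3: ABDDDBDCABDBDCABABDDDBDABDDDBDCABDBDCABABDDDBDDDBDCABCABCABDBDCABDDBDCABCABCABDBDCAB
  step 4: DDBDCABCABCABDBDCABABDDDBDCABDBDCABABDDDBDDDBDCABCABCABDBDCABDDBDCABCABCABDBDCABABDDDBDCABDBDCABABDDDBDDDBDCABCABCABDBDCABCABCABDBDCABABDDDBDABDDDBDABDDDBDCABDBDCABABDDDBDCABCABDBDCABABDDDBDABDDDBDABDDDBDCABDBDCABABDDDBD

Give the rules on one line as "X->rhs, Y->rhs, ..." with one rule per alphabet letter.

  step 3 ⇒ step 4: ABDDDBDCABDBDCABABDDDBDABDDDBDCABDBDCABABDDDBDDDBDCABCABCABDBDCABDDBDCABCABCABDBDCAB ⇒ D·DBD·CAB·CAB·CAB·DBD·CAB·ABD·D·DBD·CAB·DBD·CAB·ABD·D·DBD·D·DBD·CAB·CAB·CAB·DBD·CAB·D·DBD·CAB·CAB·CAB·DBD·CAB·ABD·D·DBD·CAB·DBD·CAB·ABD·D·DBD·D·DBD·CAB·CAB·CAB·DBD·CAB·CAB·CAB·DBD·CAB·ABD·D·DBD·ABD·D·DBD·ABD·D·DBD·CAB·DBD·CAB·ABD·D·DBD·CAB·CAB·DBD·CAB·ABD·D·DBD·ABD·D·DBD·ABD·D·DBD·CAB·DBD·CAB·ABD·D·DBD
    A ↦ D
    B ↦ DBD
    C ↦ ABD
    D ↦ CAB

A->D, B->DBD, C->ABD, D->CAB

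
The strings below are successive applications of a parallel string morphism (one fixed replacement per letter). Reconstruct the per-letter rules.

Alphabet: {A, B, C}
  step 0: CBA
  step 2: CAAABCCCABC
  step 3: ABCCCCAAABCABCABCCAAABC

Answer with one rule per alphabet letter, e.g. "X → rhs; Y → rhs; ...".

  step 2 ⇒ step 3: CAAABCCCABC ⇒ ABC·C·C·C·AA·ABC·ABC·ABC·C·AA·ABC
    A ↦ C
    B ↦ AA
    C ↦ ABC

A->C, B->AA, C->ABC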